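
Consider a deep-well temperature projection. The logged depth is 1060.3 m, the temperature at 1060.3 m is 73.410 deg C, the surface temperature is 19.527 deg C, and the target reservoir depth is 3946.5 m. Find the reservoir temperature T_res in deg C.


Step 1: grad = (T_d1 - T_surf)/d1 * 1000 = (73.41 - 19.527)/1060.3 * 1000 = 50.81864 deg C/km
Step 2: T_res = T_surf + grad*d2/1000 = 19.527 + 50.81864*3946.5/1000 = 220.08 deg C
T_res = 220.08 deg C


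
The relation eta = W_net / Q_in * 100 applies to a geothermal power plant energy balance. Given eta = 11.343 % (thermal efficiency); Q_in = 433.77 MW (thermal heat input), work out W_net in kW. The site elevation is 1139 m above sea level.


W_net = eta / 100 * Q_in
W_net = 11.343 / 100 * 433.77
W_net = 49.20253 MW
Convert: 49.20253 MW * 1000.0 = 49203 kW
W_net = 49203 kW


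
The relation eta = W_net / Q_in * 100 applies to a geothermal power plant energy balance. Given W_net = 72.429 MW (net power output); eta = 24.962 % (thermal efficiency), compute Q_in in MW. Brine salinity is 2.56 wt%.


Q_in = W_net / (eta / 100)
Q_in = 72.429 / (24.962 / 100)
Q_in = 290.16 MW


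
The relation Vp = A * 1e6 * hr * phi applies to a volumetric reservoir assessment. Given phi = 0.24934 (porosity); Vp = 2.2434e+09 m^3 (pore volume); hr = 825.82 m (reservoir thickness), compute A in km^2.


A = Vp / (1e6 * hr * phi)
A = 2.2434e+09 / (1e6 * 825.82 * 0.24934)
A = 10.895 km^2


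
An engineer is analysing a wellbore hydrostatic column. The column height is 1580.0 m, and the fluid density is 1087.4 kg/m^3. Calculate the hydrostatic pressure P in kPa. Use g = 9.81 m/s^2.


P = rho * g * h / 1e6
P = 1087.4 * 9.81 * 1580.0 / 1e6
P = 16.85448 MPa
Convert: 16.85448 MPa * 1000.0 = 16854 kPa
P = 16854 kPa


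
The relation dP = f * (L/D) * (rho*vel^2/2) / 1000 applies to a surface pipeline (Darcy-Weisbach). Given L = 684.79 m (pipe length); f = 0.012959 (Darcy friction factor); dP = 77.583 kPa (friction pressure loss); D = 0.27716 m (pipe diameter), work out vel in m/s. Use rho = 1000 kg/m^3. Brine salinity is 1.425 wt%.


vel = sqrt(dP*1000*2*D / (f*L*rho))
vel = sqrt(77.583*1000*2*0.27716 / (0.012959*684.79*1000))
vel = 2.2014 m/s


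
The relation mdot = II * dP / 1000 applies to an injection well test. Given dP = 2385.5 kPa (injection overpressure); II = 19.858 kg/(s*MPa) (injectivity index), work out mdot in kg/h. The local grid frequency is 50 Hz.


mdot = II * dP / 1000
mdot = 19.858 * 2385.5 / 1000
mdot = 47.37126 kg/s
Convert: 47.37126 kg/s * 3600.0 = 1.7054e+05 kg/h
mdot = 1.7054e+05 kg/h


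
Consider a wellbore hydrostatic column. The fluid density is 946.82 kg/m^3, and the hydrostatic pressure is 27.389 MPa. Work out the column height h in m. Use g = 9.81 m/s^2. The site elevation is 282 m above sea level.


h = P * 1e6 / (g * rho)
h = 27.389 * 1e6 / (9.81 * 946.82)
h = 2948.8 m


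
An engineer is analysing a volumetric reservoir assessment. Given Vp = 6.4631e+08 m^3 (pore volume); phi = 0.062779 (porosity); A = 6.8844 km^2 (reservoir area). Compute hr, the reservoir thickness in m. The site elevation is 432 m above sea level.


hr = Vp / (A * 1e6 * phi)
hr = 6.4631e+08 / (6.8844 * 1e6 * 0.062779)
hr = 1495.4 m


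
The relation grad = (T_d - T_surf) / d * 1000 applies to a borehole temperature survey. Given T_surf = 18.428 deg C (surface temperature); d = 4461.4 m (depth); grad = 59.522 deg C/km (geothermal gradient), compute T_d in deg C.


T_d = T_surf + grad * d / 1000
T_d = 18.428 + 59.522 * 4461.4 / 1000
T_d = 283.98 deg C


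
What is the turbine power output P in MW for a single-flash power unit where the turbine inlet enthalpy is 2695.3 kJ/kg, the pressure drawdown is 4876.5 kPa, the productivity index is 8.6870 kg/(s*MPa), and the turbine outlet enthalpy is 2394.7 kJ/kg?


Step 1: mdot = PI * dP / 1000 = 8.687 * 4876.5 / 1000 = 42.36216 kg/s
Step 2: P = mdot*(h_in - h_out)/1000 = 42.36216*(2695.3 - 2394.7)/1000 = 12.734 MW
P = 12.734 MW


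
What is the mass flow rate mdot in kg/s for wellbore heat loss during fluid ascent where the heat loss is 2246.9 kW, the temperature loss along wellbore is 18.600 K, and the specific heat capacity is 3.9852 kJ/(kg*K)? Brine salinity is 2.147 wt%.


mdot = Q_loss / (cp * dT)
mdot = 2246.9 / (3.9852 * 18.600)
mdot = 30.312 kg/s


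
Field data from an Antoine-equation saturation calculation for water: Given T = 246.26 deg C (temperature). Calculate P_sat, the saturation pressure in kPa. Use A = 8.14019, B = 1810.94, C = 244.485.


P_sat = 10^(A - B/(C + T)) / 760 * 0.101325
P_sat = 10^(8.14019 - 1810.94/(244.485 + 246.26)) / 760 * 0.101325
P_sat = 3.757575 MPa
Convert: 3.757575 MPa * 1000.0 = 3757.6 kPa
P_sat = 3757.6 kPa


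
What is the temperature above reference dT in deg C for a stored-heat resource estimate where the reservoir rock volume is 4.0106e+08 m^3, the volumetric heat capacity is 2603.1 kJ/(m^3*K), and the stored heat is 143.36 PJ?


dT = Q_s * 1e12 / (Vr * rhoc)
dT = 143.36 * 1e12 / (4.0106e+08 * 2603.1)
dT = 137.3181 K
Convert (temperature difference, 1 K = 1 deg C): 137.3181 K = 137.3181 deg C
dT = 137.32 deg C


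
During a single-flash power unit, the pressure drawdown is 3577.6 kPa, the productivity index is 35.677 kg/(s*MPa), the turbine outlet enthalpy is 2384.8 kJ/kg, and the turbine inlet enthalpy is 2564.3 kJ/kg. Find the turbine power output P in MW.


Step 1: mdot = PI * dP / 1000 = 35.677 * 3577.6 / 1000 = 127.6380 kg/s
Step 2: P = mdot*(h_in - h_out)/1000 = 127.6380*(2564.3 - 2384.8)/1000 = 22.911 MW
P = 22.911 MW


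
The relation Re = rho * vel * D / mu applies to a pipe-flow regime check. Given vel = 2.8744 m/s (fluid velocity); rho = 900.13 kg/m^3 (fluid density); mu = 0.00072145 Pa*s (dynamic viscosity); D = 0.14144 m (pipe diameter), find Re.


Re = rho * vel * D / mu
Re = 900.13 * 2.8744 * 0.14144 / 0.00072145
Re = 5.0725e+05


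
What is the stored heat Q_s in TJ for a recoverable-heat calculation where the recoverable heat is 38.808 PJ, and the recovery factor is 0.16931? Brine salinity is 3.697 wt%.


Q_s = Q_rec / RF
Q_s = 38.808 / 0.16931
Q_s = 229.2127 PJ
Convert: 229.2127 PJ * 1000.0 = 2.2921e+05 TJ
Q_s = 2.2921e+05 TJ


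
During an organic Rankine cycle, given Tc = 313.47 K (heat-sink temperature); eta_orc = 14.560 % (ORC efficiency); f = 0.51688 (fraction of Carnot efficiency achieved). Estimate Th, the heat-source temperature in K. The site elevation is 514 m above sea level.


Th = Tc / (1 - (eta_orc/100)/f)
Th = 313.47 / (1 - (14.560/100)/0.51688)
Th = 436.40 K


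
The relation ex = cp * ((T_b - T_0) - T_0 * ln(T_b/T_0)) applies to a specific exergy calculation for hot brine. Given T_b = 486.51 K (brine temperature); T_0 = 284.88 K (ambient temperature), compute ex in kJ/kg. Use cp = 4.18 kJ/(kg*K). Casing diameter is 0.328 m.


ex = cp * ((T_b - T_0) - T_0 * ln(T_b/T_0))
ex = 4.18 * ((486.51 - 284.88) - 284.88 * ln(486.51/284.88))
ex = 205.51 kJ/kg


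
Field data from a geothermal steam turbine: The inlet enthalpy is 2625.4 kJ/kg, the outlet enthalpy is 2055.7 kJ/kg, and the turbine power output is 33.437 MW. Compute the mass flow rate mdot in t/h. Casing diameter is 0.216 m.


mdot = P * 1000 / (h_in - h_out)
mdot = 33.437 * 1000 / (2625.4 - 2055.7)
mdot = 58.69229 kg/s
Convert: 58.69229 kg/s * 3.6 = 211.29 t/h
mdot = 211.29 t/h


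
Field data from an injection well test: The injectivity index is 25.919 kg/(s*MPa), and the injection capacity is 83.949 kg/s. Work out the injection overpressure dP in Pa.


dP = mdot * 1000 / II
dP = 83.949 * 1000 / 25.919
dP = 3238.898 kPa
Convert: 3238.898 kPa * 1000.0 = 3.2389e+06 Pa
dP = 3.2389e+06 Pa


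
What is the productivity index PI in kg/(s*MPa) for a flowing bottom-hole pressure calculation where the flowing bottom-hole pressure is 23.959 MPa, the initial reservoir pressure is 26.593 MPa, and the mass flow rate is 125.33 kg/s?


PI = mdot / (P_i - P_wf)
PI = 125.33 / (26.593 - 23.959)
PI = 47.582 kg/(s*MPa)


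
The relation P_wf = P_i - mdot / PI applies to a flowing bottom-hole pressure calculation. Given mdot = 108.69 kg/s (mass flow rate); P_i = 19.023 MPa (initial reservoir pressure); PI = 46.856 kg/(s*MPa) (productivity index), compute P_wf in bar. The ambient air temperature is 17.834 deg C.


P_wf = P_i - mdot / PI
P_wf = 19.023 - 108.69 / 46.856
P_wf = 16.70334 MPa
Convert: 16.70334 MPa * 10.0 = 167.03 bar
P_wf = 167.03 bar


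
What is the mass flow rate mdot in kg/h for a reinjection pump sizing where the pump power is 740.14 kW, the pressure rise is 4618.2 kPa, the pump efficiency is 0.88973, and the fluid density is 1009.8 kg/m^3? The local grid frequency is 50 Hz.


mdot = P_pump * rho * eta / dP
mdot = 740.14 * 1009.8 * 0.88973 / 4618.2
mdot = 143.9908 kg/s
Convert: 143.9908 kg/s * 3600.0 = 5.1837e+05 kg/h
mdot = 5.1837e+05 kg/h


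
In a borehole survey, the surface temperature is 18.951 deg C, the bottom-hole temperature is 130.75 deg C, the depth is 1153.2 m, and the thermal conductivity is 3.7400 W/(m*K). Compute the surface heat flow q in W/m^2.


Step 1: grad = (T_d - T_surf)/d * 1000 = (130.75 - 18.951)/1153.2 * 1000 = 96.94676 deg C/km
Step 2: q = k * grad / 1000 = 3.74 * 96.94676 / 1000 = 0.36258 W/m^2
q = 0.36258 W/m^2


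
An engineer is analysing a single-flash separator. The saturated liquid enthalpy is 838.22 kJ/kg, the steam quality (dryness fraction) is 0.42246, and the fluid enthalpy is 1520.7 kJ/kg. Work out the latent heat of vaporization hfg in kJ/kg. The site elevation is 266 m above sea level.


hfg = (h - hf) / x
hfg = (1520.7 - 838.22) / 0.42246
hfg = 1615.5 kJ/kg


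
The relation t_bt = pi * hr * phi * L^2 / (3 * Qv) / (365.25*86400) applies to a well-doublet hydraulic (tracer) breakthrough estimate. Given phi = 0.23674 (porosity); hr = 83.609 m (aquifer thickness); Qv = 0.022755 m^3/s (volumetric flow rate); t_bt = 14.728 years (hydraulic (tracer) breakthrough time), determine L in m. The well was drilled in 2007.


L = sqrt(t_bt*365.25*86400*3*Qv / (pi*hr*phi))
L = sqrt(14.728*365.25*86400*3*0.022755 / (pi*83.609*0.23674))
L = 714.31 m


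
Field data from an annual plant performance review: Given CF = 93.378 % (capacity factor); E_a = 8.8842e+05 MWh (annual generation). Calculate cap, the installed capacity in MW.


cap = E_a / (CF/100 * 8760)
cap = 8.8842e+05 / (93.378/100 * 8760)
cap = 108.61 MW


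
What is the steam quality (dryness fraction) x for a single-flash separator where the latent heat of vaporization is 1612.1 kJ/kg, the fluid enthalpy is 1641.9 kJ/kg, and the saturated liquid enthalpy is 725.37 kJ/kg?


x = (h - hf) / hfg
x = (1641.9 - 725.37) / 1612.1
x = 0.56853


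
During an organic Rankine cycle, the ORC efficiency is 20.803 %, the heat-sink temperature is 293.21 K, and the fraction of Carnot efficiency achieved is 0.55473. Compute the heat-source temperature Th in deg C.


Th = Tc / (1 - (eta_orc/100)/f)
Th = 293.21 / (1 - (20.803/100)/0.55473)
Th = 469.1445 K
Convert to deg C: 469.1445 - 273.15 = 195.99 deg C
Th = 195.99 deg C


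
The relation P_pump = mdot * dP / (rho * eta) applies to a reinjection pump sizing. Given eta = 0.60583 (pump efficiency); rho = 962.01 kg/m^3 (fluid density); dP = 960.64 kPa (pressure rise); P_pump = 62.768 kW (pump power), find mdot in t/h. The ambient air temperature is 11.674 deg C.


mdot = P_pump * rho * eta / dP
mdot = 62.768 * 962.01 * 0.60583 / 960.64
mdot = 38.08097 kg/s
Convert: 38.08097 kg/s * 3.6 = 137.09 t/h
mdot = 137.09 t/h


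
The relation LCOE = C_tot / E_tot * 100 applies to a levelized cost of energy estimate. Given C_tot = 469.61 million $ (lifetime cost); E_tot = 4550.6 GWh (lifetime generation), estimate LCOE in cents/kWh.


LCOE = C_tot / E_tot * 100
LCOE = 469.61 / 4550.6 * 100
LCOE = 10.320 cents/kWh


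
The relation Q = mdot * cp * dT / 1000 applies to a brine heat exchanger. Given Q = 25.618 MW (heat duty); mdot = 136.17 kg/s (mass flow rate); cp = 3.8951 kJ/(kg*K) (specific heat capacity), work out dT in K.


dT = Q * 1000 / (mdot * cp)
dT = 25.618 * 1000 / (136.17 * 3.8951)
dT = 48.300 K


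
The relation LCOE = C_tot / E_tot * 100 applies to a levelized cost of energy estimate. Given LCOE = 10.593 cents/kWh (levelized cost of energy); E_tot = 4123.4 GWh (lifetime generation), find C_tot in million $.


C_tot = LCOE / 100 * E_tot
C_tot = 10.593 / 100 * 4123.4
C_tot = 436.79 million $


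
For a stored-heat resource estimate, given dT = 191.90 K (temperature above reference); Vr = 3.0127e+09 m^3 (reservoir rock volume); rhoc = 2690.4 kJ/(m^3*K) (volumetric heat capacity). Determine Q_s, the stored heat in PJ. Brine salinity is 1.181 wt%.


Q_s = Vr * rhoc * dT / 1e12
Q_s = 3.0127e+09 * 2690.4 * 191.90 / 1e12
Q_s = 1555.4 PJ


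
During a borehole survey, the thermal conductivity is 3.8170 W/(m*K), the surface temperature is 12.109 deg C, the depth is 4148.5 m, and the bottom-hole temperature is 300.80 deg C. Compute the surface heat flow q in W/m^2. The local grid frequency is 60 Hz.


Step 1: grad = (T_d - T_surf)/d * 1000 = (300.8 - 12.109)/4148.5 * 1000 = 69.58925 deg C/km
Step 2: q = k * grad / 1000 = 3.817 * 69.58925 / 1000 = 0.26562 W/m^2
q = 0.26562 W/m^2


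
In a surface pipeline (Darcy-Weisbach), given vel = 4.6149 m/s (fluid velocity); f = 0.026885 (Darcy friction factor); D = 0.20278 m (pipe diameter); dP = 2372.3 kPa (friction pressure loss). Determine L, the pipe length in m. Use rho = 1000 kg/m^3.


L = dP*1000*D / (f*rho*vel^2/2)
L = 2372.3*1000*0.20278 / (0.026885*1000*4.6149^2/2)
L = 1680.3 m


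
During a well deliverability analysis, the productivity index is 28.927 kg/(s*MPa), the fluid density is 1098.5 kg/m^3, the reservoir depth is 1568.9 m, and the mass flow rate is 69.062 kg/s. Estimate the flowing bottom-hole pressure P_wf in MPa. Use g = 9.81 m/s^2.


Step 1: P_i = rho*g*h/1e6 = 1098.5*9.81*1568.9/1e6 = 16.90691 MPa
Step 2: P_wf = P_i - mdot/PI = 16.90691 - 69.062/28.927 = 14.519 MPa
P_wf = 14.519 MPa


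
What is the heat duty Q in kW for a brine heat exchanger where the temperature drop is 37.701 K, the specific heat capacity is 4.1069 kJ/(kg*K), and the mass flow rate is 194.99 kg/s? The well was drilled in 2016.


Q = mdot * cp * dT / 1000
Q = 194.99 * 4.1069 * 37.701 / 1000
Q = 30.19113 MW
Convert: 30.19113 MW * 1000.0 = 30191 kW
Q = 30191 kW


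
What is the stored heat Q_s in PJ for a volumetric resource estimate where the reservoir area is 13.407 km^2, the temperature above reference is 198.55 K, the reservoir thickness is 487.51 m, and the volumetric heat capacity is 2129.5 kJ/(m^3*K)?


Step 1: Vr = A*1e6*hr = 13.407*1e6*487.51 = 6.536047e+09 m^3
Step 2: Q_s = Vr*rhoc*dT/1e12 = 6.536047e+09*2129.5*198.55/1e12 = 2763.5 PJ
Q_s = 2763.5 PJ


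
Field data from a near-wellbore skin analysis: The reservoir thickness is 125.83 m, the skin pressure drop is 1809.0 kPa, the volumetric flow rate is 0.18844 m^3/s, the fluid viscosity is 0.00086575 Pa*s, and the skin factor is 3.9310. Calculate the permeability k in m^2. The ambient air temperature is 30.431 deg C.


k = S*q*mu / (2*pi*dP_s*1000*hr)
k = 3.9310*0.18844*0.00086575 / (2*pi*1809.0*1000*125.83)
k = 4.4840e-13 m^2


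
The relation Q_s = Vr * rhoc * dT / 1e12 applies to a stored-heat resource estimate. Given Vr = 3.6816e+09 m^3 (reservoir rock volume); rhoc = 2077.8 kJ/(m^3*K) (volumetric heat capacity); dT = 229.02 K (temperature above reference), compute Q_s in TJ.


Q_s = Vr * rhoc * dT / 1e12
Q_s = 3.6816e+09 * 2077.8 * 229.02 / 1e12
Q_s = 1751.918 PJ
Convert: 1751.918 PJ * 1000.0 = 1.7519e+06 TJ
Q_s = 1.7519e+06 TJ


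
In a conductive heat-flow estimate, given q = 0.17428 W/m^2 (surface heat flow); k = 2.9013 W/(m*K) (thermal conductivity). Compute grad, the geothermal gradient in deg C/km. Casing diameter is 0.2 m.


grad = q * 1000 / k
grad = 0.17428 * 1000 / 2.9013
grad = 60.070 deg C/km


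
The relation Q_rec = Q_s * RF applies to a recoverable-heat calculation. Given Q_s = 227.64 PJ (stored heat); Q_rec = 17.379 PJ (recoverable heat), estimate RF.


RF = Q_rec / Q_s
RF = 17.379 / 227.64
RF = 0.076344


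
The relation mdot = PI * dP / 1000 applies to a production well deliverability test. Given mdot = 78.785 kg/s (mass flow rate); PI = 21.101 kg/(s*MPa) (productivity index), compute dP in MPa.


dP = mdot * 1000 / PI
dP = 78.785 * 1000 / 21.101
dP = 3733.709 kPa
Convert: 3733.709 kPa * 0.001 = 3.7337 MPa
dP = 3.7337 MPa


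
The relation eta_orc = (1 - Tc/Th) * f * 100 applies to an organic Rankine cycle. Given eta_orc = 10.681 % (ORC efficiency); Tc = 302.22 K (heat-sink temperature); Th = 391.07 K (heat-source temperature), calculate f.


f = (eta_orc/100) / (1 - Tc/Th)
f = (10.681/100) / (1 - 302.22/391.07)
f = 0.47012


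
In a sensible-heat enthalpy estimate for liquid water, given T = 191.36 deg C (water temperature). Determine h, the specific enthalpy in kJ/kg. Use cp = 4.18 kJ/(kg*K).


h = cp * T
h = 4.18 * 191.36
h = 799.88 kJ/kg


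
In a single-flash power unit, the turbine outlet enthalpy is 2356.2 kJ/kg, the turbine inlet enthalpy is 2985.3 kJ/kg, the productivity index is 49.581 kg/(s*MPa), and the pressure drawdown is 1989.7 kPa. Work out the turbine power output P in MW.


Step 1: mdot = PI * dP / 1000 = 49.581 * 1989.7 / 1000 = 98.65132 kg/s
Step 2: P = mdot*(h_in - h_out)/1000 = 98.65132*(2985.3 - 2356.2)/1000 = 62.062 MW
P = 62.062 MW


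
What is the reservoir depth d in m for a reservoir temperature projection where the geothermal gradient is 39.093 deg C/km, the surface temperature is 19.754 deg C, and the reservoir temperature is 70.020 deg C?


d = (T_res - T_surf) / grad * 1000
d = (70.020 - 19.754) / 39.093 * 1000
d = 1285.8 m


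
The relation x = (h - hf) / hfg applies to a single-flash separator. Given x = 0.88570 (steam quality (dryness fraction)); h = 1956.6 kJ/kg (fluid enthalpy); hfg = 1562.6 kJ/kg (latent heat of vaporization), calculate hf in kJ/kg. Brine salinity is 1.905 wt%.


hf = h - x * hfg
hf = 1956.6 - 0.88570 * 1562.6
hf = 572.61 kJ/kg


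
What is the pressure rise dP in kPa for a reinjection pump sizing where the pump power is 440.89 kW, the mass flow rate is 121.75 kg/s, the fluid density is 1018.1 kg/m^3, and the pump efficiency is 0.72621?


dP = P_pump * rho * eta / mdot
dP = 440.89 * 1018.1 * 0.72621 / 121.75
dP = 2677.4 kPa


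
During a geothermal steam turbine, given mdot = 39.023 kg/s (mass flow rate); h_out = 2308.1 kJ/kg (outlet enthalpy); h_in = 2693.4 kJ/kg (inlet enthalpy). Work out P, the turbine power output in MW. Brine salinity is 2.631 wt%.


P = mdot * (h_in - h_out) / 1000
P = 39.023 * (2693.4 - 2308.1) / 1000
P = 15.036 MW


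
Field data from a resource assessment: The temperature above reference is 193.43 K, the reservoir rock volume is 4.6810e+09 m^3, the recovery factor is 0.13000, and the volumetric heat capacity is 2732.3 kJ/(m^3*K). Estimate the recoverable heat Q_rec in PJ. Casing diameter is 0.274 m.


Step 1: Q_s = Vr*rhoc*dT/1e12 = 4.6810e+09*2732.3*193.43/1e12 = 2473.950 PJ
Step 2: Q_rec = Q_s * RF = 2473.950 * 0.13 = 321.61 PJ
Q_rec = 321.61 PJ


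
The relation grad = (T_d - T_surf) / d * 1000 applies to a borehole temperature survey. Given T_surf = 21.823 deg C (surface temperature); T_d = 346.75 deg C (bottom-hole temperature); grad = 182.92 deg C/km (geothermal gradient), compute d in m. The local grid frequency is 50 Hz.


d = (T_d - T_surf) / grad * 1000
d = (346.75 - 21.823) / 182.92 * 1000
d = 1776.3 m


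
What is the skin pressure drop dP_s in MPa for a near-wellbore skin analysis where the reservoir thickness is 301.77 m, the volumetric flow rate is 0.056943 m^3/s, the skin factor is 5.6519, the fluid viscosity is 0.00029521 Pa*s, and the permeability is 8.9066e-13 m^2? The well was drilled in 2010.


dP_s = S * q * mu / (2*pi*k*hr) / 1000
dP_s = 5.6519 * 0.056943 * 0.00029521 / (2*pi*8.9066e-13*301.77) / 1000
dP_s = 56.25978 kPa
Convert: 56.25978 kPa * 0.001 = 0.056260 MPa
dP_s = 0.056260 MPa


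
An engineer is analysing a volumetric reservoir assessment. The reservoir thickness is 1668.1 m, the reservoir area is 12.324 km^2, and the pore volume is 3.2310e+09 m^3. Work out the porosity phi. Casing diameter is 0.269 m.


phi = Vp / (A * 1e6 * hr)
phi = 3.2310e+09 / (12.324 * 1e6 * 1668.1)
phi = 0.15717


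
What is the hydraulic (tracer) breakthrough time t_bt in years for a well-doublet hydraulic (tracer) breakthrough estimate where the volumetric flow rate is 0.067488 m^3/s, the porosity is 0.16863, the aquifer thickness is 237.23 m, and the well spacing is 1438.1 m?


t_bt = pi * hr * phi * L^2 / (3 * Qv) / (365.25*86400)
t_bt = pi * 237.23 * 0.16863 * 1438.1^2 / (3 * 0.067488) / (365.25*86400)
t_bt = 40.680 years


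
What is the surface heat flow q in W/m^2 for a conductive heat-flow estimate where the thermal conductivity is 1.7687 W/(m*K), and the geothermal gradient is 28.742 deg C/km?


q = k * grad / 1000
q = 1.7687 * 28.742 / 1000
q = 0.050836 W/m^2


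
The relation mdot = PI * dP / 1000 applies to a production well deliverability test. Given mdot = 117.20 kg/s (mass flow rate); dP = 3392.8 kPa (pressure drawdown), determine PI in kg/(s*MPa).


PI = mdot * 1000 / dP
PI = 117.20 * 1000 / 3392.8
PI = 34.544 kg/(s*MPa)


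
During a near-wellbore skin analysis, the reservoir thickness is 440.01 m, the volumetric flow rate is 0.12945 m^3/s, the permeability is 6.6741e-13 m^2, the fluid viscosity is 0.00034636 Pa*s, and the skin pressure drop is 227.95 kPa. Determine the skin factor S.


S = dP_s * 1000 * 2*pi*k*hr / (q*mu)
S = 227.95 * 1000 * 2*pi*6.6741e-13*440.01 / (0.12945*0.00034636)
S = 9.3809


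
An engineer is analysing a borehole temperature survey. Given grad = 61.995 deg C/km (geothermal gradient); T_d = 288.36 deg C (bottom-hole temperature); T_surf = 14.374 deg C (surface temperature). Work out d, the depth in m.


d = (T_d - T_surf) / grad * 1000
d = (288.36 - 14.374) / 61.995 * 1000
d = 4419.5 m


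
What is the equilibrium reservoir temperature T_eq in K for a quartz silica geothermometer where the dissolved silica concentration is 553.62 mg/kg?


T_eq = 1309 / (5.19 - log10(SiO2)) - 273.15
T_eq = 1309 / (5.19 - log10(553.62)) - 273.15
T_eq = 261.8370 deg C
Convert to K: 261.8370 + 273.15 = 534.99 K
T_eq = 534.99 K


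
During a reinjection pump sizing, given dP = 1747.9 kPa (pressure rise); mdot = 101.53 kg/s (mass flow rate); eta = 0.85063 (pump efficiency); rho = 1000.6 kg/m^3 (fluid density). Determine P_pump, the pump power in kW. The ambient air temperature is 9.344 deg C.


P_pump = mdot * dP / (rho * eta)
P_pump = 101.53 * 1747.9 / (1000.6 * 0.85063)
P_pump = 208.50 kW


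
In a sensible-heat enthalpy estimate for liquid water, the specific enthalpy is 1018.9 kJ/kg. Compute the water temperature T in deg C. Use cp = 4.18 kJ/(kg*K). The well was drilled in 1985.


T = h / cp
T = 1018.9 / 4.18
T = 243.76 deg C


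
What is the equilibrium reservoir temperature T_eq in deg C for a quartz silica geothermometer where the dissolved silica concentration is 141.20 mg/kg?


T_eq = 1309 / (5.19 - log10(SiO2)) - 273.15
T_eq = 1309 / (5.19 - log10(141.20)) - 273.15
T_eq = 157.42 deg C


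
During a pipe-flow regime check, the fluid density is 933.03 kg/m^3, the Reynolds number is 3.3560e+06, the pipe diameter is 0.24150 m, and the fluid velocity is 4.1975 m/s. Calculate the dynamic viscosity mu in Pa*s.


mu = rho * vel * D / Re
mu = 933.03 * 4.1975 * 0.24150 / 3.3560e+06
mu = 0.00028183 Pa*s


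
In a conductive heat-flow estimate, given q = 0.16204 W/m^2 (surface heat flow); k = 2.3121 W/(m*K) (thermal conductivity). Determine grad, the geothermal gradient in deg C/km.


grad = q * 1000 / k
grad = 0.16204 * 1000 / 2.3121
grad = 70.083 deg C/km


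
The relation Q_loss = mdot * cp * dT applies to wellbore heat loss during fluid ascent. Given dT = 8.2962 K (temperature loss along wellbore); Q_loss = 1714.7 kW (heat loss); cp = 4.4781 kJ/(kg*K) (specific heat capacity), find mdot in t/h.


mdot = Q_loss / (cp * dT)
mdot = 1714.7 / (4.4781 * 8.2962)
mdot = 46.15462 kg/s
Convert: 46.15462 kg/s * 3.6 = 166.16 t/h
mdot = 166.16 t/h


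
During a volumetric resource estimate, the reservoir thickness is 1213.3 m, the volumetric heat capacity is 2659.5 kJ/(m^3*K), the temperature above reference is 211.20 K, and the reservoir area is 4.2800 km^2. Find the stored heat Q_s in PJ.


Step 1: Vr = A*1e6*hr = 4.28*1e6*1213.3 = 5.192924e+09 m^3
Step 2: Q_s = Vr*rhoc*dT/1e12 = 5.192924e+09*2659.5*211.2/1e12 = 2916.8 PJ
Q_s = 2916.8 PJ


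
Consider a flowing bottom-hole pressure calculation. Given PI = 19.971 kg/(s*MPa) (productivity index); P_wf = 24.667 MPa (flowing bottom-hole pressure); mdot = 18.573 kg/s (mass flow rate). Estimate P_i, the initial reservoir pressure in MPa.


P_i = P_wf + mdot / PI
P_i = 24.667 + 18.573 / 19.971
P_i = 25.597 MPa


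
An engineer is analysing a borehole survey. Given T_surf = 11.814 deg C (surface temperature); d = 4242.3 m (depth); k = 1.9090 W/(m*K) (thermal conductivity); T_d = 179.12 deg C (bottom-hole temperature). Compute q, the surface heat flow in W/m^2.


Step 1: grad = (T_d - T_surf)/d * 1000 = (179.12 - 11.814)/4242.3 * 1000 = 39.43757 deg C/km
Step 2: q = k * grad / 1000 = 1.909 * 39.43757 / 1000 = 0.075286 W/m^2
q = 0.075286 W/m^2


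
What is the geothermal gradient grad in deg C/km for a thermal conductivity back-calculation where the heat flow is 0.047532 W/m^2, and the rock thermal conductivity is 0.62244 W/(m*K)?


grad = q / k * 1000
grad = 0.047532 / 0.62244 * 1000
grad = 76.364 deg C/km


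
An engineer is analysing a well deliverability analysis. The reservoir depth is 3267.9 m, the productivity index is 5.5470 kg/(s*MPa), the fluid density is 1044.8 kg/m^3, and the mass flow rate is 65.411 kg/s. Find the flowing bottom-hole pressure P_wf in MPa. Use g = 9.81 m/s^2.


Step 1: P_i = rho*g*h/1e6 = 1044.8*9.81*3267.9/1e6 = 33.49430 MPa
Step 2: P_wf = P_i - mdot/PI = 33.49430 - 65.411/5.547 = 21.702 MPa
P_wf = 21.702 MPa


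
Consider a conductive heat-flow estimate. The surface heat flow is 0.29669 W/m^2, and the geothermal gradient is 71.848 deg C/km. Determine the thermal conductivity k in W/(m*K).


k = q * 1000 / grad
k = 0.29669 * 1000 / 71.848
k = 4.1294 W/(m*K)


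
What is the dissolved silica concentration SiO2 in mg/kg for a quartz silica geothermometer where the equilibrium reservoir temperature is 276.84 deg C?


SiO2 = 10^(5.19 - 1309/(T_eq + 273.15))
SiO2 = 10^(5.19 - 1309/(276.84 + 273.15))
SiO2 = 645.59 mg/kg


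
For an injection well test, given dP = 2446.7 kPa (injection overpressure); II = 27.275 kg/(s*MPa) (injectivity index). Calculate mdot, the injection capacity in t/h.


mdot = II * dP / 1000
mdot = 27.275 * 2446.7 / 1000
mdot = 66.73374 kg/s
Convert: 66.73374 kg/s * 3.6 = 240.24 t/h
mdot = 240.24 t/h


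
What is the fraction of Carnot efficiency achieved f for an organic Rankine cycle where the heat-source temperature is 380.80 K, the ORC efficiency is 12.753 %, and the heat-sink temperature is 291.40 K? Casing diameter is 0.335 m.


f = (eta_orc/100) / (1 - Tc/Th)
f = (12.753/100) / (1 - 291.40/380.80)
f = 0.54322


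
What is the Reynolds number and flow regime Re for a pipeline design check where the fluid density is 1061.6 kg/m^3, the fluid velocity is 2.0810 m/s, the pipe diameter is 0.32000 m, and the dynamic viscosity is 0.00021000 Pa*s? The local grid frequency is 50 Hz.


Step 1: Re = rho*vel*D/mu = 1061.6*2.081*0.32/0.00021 = 3.3664e+06
Step 2: Re = 3.3664e+06 > 4000, so flow is turbulent.
Re = 3.3664e+06 (turbulent)


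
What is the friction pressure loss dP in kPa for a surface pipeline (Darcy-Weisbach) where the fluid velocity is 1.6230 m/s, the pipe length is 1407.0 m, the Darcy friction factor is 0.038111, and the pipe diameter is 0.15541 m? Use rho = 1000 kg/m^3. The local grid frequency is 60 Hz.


dP = f * (L/D) * (rho*vel^2/2) / 1000
dP = 0.038111 * (1407.0/0.15541) * (1000*1.6230^2/2) / 1000
dP = 454.44 kPa


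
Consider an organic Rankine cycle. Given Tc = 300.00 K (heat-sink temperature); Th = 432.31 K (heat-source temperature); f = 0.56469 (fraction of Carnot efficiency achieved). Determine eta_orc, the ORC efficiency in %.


eta_orc = (1 - Tc/Th) * f * 100
eta_orc = (1 - 300.00/432.31) * 0.56469 * 100
eta_orc = 17.283 %


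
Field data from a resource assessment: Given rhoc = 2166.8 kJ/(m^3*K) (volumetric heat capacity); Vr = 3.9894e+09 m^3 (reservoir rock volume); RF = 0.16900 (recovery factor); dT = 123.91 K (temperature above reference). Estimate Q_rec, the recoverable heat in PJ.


Step 1: Q_s = Vr*rhoc*dT/1e12 = 3.9894e+09*2166.8*123.91/1e12 = 1071.107 PJ
Step 2: Q_rec = Q_s * RF = 1071.107 * 0.169 = 181.02 PJ
Q_rec = 181.02 PJ


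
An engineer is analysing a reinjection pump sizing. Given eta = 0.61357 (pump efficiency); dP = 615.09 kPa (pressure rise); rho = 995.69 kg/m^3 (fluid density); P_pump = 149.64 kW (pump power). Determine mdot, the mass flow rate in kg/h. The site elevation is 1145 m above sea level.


mdot = P_pump * rho * eta / dP
mdot = 149.64 * 995.69 * 0.61357 / 615.09
mdot = 148.6269 kg/s
Convert: 148.6269 kg/s * 3600.0 = 5.3506e+05 kg/h
mdot = 5.3506e+05 kg/h


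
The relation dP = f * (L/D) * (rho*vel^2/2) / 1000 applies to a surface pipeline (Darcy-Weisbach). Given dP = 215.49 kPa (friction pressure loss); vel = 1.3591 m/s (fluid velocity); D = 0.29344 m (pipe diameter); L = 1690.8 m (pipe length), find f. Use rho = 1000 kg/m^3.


f = dP*1000 / ((L/D)*(rho*vel^2/2))
f = 215.49*1000 / ((1690.8/0.29344)*(1000*1.3591^2/2))
f = 0.040493


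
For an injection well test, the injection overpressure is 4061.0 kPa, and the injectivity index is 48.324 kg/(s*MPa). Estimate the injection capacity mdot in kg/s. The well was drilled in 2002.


mdot = II * dP / 1000
mdot = 48.324 * 4061.0 / 1000
mdot = 196.24 kg/s


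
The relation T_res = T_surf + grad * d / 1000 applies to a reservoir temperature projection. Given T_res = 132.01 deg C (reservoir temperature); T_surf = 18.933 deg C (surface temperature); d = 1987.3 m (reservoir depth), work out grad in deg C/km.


grad = (T_res - T_surf) / d * 1000
grad = (132.01 - 18.933) / 1987.3 * 1000
grad = 56.900 deg C/km


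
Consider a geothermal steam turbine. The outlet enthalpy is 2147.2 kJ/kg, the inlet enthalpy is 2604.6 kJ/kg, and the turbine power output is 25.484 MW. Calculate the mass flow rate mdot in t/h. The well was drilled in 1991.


mdot = P * 1000 / (h_in - h_out)
mdot = 25.484 * 1000 / (2604.6 - 2147.2)
mdot = 55.71491 kg/s
Convert: 55.71491 kg/s * 3.6 = 200.57 t/h
mdot = 200.57 t/h


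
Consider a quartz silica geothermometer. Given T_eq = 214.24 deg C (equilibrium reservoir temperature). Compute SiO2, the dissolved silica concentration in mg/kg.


SiO2 = 10^(5.19 - 1309/(T_eq + 273.15))
SiO2 = 10^(5.19 - 1309/(214.24 + 273.15))
SiO2 = 319.35 mg/kg


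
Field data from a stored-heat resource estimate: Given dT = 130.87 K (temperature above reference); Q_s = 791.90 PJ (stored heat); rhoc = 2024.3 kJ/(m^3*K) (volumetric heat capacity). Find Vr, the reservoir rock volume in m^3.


Vr = Q_s * 1e12 / (rhoc * dT)
Vr = 791.90 * 1e12 / (2024.3 * 130.87)
Vr = 2.9892e+09 m^3


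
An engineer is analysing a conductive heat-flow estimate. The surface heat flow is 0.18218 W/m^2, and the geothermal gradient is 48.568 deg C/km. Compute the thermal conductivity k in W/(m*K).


k = q * 1000 / grad
k = 0.18218 * 1000 / 48.568
k = 3.7510 W/(m*K)


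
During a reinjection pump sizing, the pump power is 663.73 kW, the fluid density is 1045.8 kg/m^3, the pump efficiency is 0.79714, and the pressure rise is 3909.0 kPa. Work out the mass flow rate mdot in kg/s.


mdot = P_pump * rho * eta / dP
mdot = 663.73 * 1045.8 * 0.79714 / 3909.0
mdot = 141.55 kg/s


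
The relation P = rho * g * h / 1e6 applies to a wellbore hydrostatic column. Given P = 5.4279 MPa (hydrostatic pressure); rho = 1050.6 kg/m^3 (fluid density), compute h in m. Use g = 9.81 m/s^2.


h = P * 1e6 / (g * rho)
h = 5.4279 * 1e6 / (9.81 * 1050.6)
h = 526.65 m


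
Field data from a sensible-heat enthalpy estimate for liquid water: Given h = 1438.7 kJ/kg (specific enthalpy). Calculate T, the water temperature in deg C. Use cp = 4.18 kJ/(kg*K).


T = h / cp
T = 1438.7 / 4.18
T = 344.19 deg C


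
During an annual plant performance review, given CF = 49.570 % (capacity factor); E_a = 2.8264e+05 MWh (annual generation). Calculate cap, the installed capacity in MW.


cap = E_a / (CF/100 * 8760)
cap = 2.8264e+05 / (49.570/100 * 8760)
cap = 65.089 MW


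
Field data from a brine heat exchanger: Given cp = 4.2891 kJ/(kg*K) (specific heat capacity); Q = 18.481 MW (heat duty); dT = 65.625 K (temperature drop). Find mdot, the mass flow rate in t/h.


mdot = Q * 1000 / (cp * dT)
mdot = 18.481 * 1000 / (4.2891 * 65.625)
mdot = 65.65835 kg/s
Convert: 65.65835 kg/s * 3.6 = 236.37 t/h
mdot = 236.37 t/h


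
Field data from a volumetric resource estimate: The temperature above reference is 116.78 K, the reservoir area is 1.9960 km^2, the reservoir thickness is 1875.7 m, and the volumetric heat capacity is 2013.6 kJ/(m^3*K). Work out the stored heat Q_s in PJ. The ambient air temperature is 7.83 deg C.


Step 1: Vr = A*1e6*hr = 1.996*1e6*1875.7 = 3.743897e+09 m^3
Step 2: Q_s = Vr*rhoc*dT/1e12 = 3.743897e+09*2013.6*116.78/1e12 = 880.37 PJ
Q_s = 880.37 PJ


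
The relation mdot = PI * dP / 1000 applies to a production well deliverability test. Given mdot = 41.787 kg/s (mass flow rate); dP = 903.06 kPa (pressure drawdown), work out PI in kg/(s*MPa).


PI = mdot * 1000 / dP
PI = 41.787 * 1000 / 903.06
PI = 46.273 kg/(s*MPa)


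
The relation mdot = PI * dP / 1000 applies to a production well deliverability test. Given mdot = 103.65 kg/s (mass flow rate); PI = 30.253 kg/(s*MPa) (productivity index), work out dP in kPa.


dP = mdot * 1000 / PI
dP = 103.65 * 1000 / 30.253
dP = 3426.1 kPa


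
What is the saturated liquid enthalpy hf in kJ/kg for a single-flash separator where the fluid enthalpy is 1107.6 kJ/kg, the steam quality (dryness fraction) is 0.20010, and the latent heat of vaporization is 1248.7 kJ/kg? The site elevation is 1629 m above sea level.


hf = h - x * hfg
hf = 1107.6 - 0.20010 * 1248.7
hf = 857.74 kJ/kg


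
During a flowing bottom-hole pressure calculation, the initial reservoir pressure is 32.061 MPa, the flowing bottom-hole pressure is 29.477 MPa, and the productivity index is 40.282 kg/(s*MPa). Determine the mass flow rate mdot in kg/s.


mdot = (P_i - P_wf) * PI
mdot = (32.061 - 29.477) * 40.282
mdot = 104.09 kg/s


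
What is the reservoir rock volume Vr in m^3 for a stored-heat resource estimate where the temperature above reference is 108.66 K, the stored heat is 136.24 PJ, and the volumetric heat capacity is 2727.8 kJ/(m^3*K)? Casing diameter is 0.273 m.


Vr = Q_s * 1e12 / (rhoc * dT)
Vr = 136.24 * 1e12 / (2727.8 * 108.66)
Vr = 4.5964e+08 m^3


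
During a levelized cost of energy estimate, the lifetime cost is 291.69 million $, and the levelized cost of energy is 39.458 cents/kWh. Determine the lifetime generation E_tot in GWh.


E_tot = C_tot / LCOE * 100
E_tot = 291.69 / 39.458 * 100
E_tot = 739.24 GWh


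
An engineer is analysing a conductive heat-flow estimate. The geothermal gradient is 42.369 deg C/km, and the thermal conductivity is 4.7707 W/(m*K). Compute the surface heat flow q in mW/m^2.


q = k * grad / 1000
q = 4.7707 * 42.369 / 1000
q = 0.2021298 W/m^2
Convert: 0.2021298 W/m^2 * 1000.0 = 202.13 mW/m^2
q = 202.13 mW/m^2


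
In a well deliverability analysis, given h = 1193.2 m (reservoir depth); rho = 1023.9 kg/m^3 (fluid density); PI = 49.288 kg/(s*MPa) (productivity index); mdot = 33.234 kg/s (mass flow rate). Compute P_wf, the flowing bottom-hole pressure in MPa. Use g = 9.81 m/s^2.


Step 1: P_i = rho*g*h/1e6 = 1023.9*9.81*1193.2/1e6 = 11.98505 MPa
Step 2: P_wf = P_i - mdot/PI = 11.98505 - 33.234/49.288 = 11.311 MPa
P_wf = 11.311 MPa


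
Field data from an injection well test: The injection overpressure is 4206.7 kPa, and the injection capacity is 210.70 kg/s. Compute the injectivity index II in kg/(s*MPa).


II = mdot * 1000 / dP
II = 210.70 * 1000 / 4206.7
II = 50.087 kg/(s*MPa)


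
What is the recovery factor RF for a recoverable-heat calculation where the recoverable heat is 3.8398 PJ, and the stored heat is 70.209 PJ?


RF = Q_rec / Q_s
RF = 3.8398 / 70.209
RF = 0.054691


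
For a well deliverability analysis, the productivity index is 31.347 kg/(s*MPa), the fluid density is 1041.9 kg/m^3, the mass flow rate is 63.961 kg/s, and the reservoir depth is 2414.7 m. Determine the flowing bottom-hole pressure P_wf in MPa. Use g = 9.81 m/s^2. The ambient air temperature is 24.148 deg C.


Step 1: P_i = rho*g*h/1e6 = 1041.9*9.81*2414.7/1e6 = 24.68074 MPa
Step 2: P_wf = P_i - mdot/PI = 24.68074 - 63.961/31.347 = 22.640 MPa
P_wf = 22.640 MPa


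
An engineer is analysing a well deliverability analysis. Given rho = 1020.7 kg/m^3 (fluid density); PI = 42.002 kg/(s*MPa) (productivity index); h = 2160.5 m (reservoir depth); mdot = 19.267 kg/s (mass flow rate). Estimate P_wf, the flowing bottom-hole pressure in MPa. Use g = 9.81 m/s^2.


Step 1: P_i = rho*g*h/1e6 = 1020.7*9.81*2160.5/1e6 = 21.63323 MPa
Step 2: P_wf = P_i - mdot/PI = 21.63323 - 19.267/42.002 = 21.175 MPa
P_wf = 21.175 MPa


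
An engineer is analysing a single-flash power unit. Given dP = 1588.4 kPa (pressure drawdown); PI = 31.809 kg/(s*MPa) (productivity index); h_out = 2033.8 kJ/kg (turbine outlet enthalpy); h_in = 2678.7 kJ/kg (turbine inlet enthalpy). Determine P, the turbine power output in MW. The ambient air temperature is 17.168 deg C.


Step 1: mdot = PI * dP / 1000 = 31.809 * 1588.4 / 1000 = 50.52542 kg/s
Step 2: P = mdot*(h_in - h_out)/1000 = 50.52542*(2678.7 - 2033.8)/1000 = 32.584 MW
P = 32.584 MW


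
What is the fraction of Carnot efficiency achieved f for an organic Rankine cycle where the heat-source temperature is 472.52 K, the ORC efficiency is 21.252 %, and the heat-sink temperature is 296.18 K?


f = (eta_orc/100) / (1 - Tc/Th)
f = (21.252/100) / (1 - 296.18/472.52)
f = 0.56947


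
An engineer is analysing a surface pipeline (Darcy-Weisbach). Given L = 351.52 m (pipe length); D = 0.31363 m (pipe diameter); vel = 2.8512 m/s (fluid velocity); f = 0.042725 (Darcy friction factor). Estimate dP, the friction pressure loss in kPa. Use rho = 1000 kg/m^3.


dP = f * (L/D) * (rho*vel^2/2) / 1000
dP = 0.042725 * (351.52/0.31363) * (1000*2.8512^2/2) / 1000
dP = 194.64 kPa


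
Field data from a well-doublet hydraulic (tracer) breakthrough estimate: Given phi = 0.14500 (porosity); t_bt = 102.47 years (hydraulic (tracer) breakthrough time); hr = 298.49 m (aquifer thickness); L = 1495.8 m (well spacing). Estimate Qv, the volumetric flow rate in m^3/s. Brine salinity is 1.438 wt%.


Qv = pi*hr*phi*L^2 / (3*t_bt*365.25*86400)
Qv = pi*298.49*0.14500*1495.8^2 / (3*102.47*365.25*86400)
Qv = 0.031360 m^3/s


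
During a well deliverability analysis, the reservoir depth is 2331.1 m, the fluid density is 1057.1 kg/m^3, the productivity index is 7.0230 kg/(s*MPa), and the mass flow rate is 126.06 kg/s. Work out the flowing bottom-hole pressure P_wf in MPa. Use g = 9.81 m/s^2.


Step 1: P_i = rho*g*h/1e6 = 1057.1*9.81*2331.1/1e6 = 24.17386 MPa
Step 2: P_wf = P_i - mdot/PI = 24.17386 - 126.06/7.023 = 6.2243 MPa
P_wf = 6.2243 MPa


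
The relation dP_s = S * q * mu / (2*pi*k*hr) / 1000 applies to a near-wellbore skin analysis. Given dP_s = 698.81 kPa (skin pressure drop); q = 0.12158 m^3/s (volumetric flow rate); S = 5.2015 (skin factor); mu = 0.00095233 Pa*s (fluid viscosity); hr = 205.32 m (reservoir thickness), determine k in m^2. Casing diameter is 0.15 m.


k = S*q*mu / (2*pi*dP_s*1000*hr)
k = 5.2015*0.12158*0.00095233 / (2*pi*698.81*1000*205.32)
k = 6.6805e-13 m^2
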